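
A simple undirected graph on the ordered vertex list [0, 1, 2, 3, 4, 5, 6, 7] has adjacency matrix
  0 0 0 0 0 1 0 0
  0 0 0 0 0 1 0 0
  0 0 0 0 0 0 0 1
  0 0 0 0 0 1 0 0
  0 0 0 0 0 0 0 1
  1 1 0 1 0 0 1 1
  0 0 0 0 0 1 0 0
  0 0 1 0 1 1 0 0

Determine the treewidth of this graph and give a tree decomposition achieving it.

Treewidth 1.
One such decomposition:
Bags: B1 = {5, 7}  B2 = {4, 7}  B3 = {0, 5}  B4 = {2, 7}  B5 = {1, 5}  B6 = {3, 5}  B7 = {5, 6}
Tree: B1–B2, B1–B3, B1–B4, B1–B5, B1–B6, B1–B7

The largest bag has 2 vertices, giving width 1; this decomposition certifies tw(G) ≤ 1. Any graph with an edge has treewidth ≥ 1, and G has the edge 7–5. Hence tw(G) = 1 exactly.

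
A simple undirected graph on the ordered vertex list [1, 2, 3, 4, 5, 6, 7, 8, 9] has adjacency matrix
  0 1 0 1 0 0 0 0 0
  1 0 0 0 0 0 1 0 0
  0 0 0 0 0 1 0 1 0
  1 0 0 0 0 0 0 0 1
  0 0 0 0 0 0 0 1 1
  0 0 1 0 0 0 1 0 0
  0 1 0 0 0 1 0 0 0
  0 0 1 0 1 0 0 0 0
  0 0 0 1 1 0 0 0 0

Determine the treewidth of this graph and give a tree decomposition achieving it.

Every bag has size at most 3, so the width is 3 − 1 = 2 and tw(G) ≤ 2. The edges 4–9–5–8–3–6–7–2–1–4 form a cycle, so G is not a tree and its treewidth is at least 2. Combining the bounds, tw(G) = 2.

Treewidth 2.
One such decomposition:
Bags: B1 = {4, 5, 9}  B2 = {4, 5, 8}  B3 = {3, 4, 8}  B4 = {3, 4, 6}  B5 = {4, 6, 7}  B6 = {2, 4, 7}  B7 = {1, 2, 4}
Tree: B1–B2, B2–B3, B3–B4, B4–B5, B5–B6, B6–B7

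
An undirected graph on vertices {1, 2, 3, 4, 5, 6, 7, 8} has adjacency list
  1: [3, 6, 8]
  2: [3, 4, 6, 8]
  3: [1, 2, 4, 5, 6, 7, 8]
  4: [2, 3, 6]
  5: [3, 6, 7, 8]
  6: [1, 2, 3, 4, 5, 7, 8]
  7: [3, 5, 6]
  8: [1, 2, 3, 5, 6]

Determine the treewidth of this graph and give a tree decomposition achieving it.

Treewidth 3.
One such decomposition:
Bags: B1 = {1, 3, 6, 8}  B2 = {3, 5, 6, 8}  B3 = {2, 3, 6, 8}  B4 = {2, 3, 4, 6}  B5 = {3, 5, 6, 7}
Tree: B1–B2, B1–B3, B3–B4, B2–B5

Each bag holds 4 vertices, so the decomposition has width 3, which upper-bounds the treewidth. For the lower bound, the 4 vertices {1, 3, 6, 8} are pairwise adjacent, and any tree decomposition puts a clique entirely inside one bag — forcing width ≥ 3. Combining the bounds, tw(G) = 3.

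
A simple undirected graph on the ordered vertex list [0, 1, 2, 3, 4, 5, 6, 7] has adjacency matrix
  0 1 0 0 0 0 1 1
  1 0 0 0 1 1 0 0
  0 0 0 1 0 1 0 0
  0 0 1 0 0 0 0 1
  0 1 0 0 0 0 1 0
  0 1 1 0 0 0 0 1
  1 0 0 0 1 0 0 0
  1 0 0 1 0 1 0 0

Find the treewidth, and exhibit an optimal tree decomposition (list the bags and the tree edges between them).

Treewidth 2.
Bags: B1 = {2, 3, 5}  B2 = {3, 5, 7}  B3 = {1, 5, 7}  B4 = {0, 1, 7}  B5 = {0, 1, 4}  B6 = {0, 4, 6}
Tree: B1–B2, B2–B3, B3–B4, B4–B5, B5–B6

Every bag has size at most 3, so the width is 3 − 1 = 2 and tw(G) ≤ 2. The edges 2–3–7–5–2 form a cycle, so G is not a tree and its treewidth is at least 2. Therefore the treewidth is 2.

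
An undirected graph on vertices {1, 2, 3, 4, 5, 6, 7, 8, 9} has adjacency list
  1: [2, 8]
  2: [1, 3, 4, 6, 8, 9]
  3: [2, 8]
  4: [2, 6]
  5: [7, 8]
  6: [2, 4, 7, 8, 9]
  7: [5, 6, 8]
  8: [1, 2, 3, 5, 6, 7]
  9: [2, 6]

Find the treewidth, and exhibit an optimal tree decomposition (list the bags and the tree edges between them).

Treewidth 2.
One such decomposition:
Bags: B1 = {2, 6, 9}  B2 = {2, 4, 6}  B3 = {2, 6, 8}  B4 = {6, 7, 8}  B5 = {1, 2, 8}  B6 = {2, 3, 8}  B7 = {5, 7, 8}
Tree: B1–B2, B1–B3, B3–B4, B3–B5, B5–B6, B4–B7

Each bag holds 3 vertices, so the decomposition has width 2, which upper-bounds the treewidth. On the other hand G contains the 3-clique {1, 2, 8}. A clique must lie in a single bag of any decomposition, so no decomposition can have width below 2. The upper and lower bounds meet at 2, so that is the treewidth.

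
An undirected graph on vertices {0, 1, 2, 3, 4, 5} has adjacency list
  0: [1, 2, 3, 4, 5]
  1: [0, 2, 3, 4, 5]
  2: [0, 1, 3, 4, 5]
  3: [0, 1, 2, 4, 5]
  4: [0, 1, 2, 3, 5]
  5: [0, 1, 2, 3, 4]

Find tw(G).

A width-5 tree decomposition is:
Bags: B1 = {0, 1, 2, 3, 4, 5}
Tree: (single bag)
With just one bag of size 6, the width is 6 − 1 = 5, so tw(G) ≤ 5. On the other hand G contains the 6-clique {0, 1, 2, 3, 4, 5}. A clique must lie in a single bag of any decomposition, so no decomposition can have width below 5. The upper and lower bounds meet at 5, so that is the treewidth.

5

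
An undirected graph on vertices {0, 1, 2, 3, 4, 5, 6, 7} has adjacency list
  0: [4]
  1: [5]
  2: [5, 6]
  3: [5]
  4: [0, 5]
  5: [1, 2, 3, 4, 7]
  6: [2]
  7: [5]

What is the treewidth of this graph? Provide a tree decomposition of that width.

Each bag holds 2 vertices, so the decomposition has width 1, which upper-bounds the treewidth. G has an edge, so its treewidth is at least 1. Combining the bounds, tw(G) = 1.

Treewidth 1.
Bags: B1 = {4, 5}  B2 = {5, 7}  B3 = {0, 4}  B4 = {2, 5}  B5 = {3, 5}  B6 = {2, 6}  B7 = {1, 5}
Tree: B1–B2, B1–B3, B2–B4, B2–B5, B4–B6, B5–B7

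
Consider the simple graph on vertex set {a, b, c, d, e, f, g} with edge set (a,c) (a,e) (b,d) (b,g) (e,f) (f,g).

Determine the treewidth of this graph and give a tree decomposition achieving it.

Treewidth 1.
Bags: B1 = {a, c}  B2 = {a, e}  B3 = {e, f}  B4 = {f, g}  B5 = {b, g}  B6 = {b, d}
Tree: B1–B2, B2–B3, B3–B4, B4–B5, B5–B6

Every bag has size at most 2, so the width is 2 − 1 = 1 and tw(G) ≤ 1. Any graph with an edge has treewidth ≥ 1, and G has the edge c–a. Combining the bounds, tw(G) = 1.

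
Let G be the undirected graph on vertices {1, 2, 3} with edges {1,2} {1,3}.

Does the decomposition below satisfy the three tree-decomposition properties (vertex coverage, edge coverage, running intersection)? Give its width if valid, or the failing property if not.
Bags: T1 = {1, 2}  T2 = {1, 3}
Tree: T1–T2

Checking the three conditions: (i) the bags cover all of {1, 2, 3}; (ii) for each edge, some bag contains both endpoints; (iii) the bags containing any fixed vertex form a subtree. All hold, so the decomposition is valid with width 2 − 1 = 1.

Yes; width 1.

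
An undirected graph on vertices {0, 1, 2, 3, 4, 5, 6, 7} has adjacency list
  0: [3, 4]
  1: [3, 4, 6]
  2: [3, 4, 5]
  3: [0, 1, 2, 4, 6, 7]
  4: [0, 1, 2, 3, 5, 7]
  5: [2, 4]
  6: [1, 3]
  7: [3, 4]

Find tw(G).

A width-2 tree decomposition is:
Bags: B1 = {2, 3, 4}  B2 = {0, 3, 4}  B3 = {3, 4, 7}  B4 = {1, 3, 4}  B5 = {1, 3, 6}  B6 = {2, 4, 5}
Tree: B1–B2, B1–B3, B3–B4, B4–B5, B1–B6
Every bag has size at most 3, so the width is 3 − 1 = 2 and tw(G) ≤ 2. For the lower bound, the 3 vertices {0, 3, 4} are pairwise adjacent, and any tree decomposition puts a clique entirely inside one bag — forcing width ≥ 2. Hence tw(G) = 2 exactly.

2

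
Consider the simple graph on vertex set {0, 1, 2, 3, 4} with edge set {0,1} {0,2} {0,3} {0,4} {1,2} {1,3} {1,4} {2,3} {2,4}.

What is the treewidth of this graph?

A width-3 tree decomposition is:
Bags: B1 = {0, 1, 2, 4}  B2 = {0, 1, 2, 3}
Tree: B1–B2
The largest bag has 4 vertices, giving width 3; this decomposition certifies tw(G) ≤ 3. On the other hand G contains the 4-clique {0, 1, 2, 3}. A clique must lie in a single bag of any decomposition, so no decomposition can have width below 3. Therefore the treewidth is 3.

3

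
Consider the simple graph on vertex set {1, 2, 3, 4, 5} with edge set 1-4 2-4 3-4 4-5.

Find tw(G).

A width-1 tree decomposition is:
Bags: B1 = {4, 5}  B2 = {2, 4}  B3 = {1, 4}  B4 = {3, 4}
Tree: B1–B2, B1–B3, B2–B4
Every bag has size at most 2, so the width is 2 − 1 = 1 and tw(G) ≤ 1. Since G has at least one edge (e.g. 5–4), it is not an edgeless graph, so tw(G) ≥ 1. Combining the bounds, tw(G) = 1.

1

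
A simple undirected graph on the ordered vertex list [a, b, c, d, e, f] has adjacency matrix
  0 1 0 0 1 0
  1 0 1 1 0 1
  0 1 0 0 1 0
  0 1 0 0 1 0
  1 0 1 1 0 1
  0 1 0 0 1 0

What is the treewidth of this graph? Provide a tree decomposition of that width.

Treewidth 2.
One such decomposition:
Bags: B1 = {a, b, e}  B2 = {b, c, e}  B3 = {b, d, e}  B4 = {b, e, f}
Tree: B1–B2, B2–B3, B3–B4

Every bag has size at most 3, so the width is 3 − 1 = 2 and tw(G) ≤ 2. The edges a–b–c–e–a form a cycle, so G is not a tree and its treewidth is at least 2. Hence tw(G) = 2 exactly.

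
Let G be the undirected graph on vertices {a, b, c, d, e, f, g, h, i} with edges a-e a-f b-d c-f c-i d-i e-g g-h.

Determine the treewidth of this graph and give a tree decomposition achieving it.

The largest bag has 2 vertices, giving width 1; this decomposition certifies tw(G) ≤ 1. G has an edge, so its treewidth is at least 1. Therefore the treewidth is 1.

Treewidth 1.
One such decomposition:
Bags: B1 = {b, d}  B2 = {d, i}  B3 = {c, i}  B4 = {c, f}  B5 = {a, f}  B6 = {a, e}  B7 = {e, g}  B8 = {g, h}
Tree: B1–B2, B2–B3, B3–B4, B4–B5, B5–B6, B6–B7, B7–B8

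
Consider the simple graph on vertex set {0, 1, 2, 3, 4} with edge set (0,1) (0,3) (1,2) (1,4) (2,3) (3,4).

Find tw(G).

A width-2 tree decomposition is:
Bags: B1 = {1, 3, 4}  B2 = {0, 1, 3}  B3 = {1, 2, 3}
Tree: B1–B2, B2–B3
Every bag has size at most 3, so the width is 3 − 1 = 2 and tw(G) ≤ 2. For the lower bound, G contains the cycle 4–1–0–3–4, so G is not a forest; only forests have treewidth ≤ 1, hence tw(G) ≥ 2. The upper and lower bounds meet at 2, so that is the treewidth.

2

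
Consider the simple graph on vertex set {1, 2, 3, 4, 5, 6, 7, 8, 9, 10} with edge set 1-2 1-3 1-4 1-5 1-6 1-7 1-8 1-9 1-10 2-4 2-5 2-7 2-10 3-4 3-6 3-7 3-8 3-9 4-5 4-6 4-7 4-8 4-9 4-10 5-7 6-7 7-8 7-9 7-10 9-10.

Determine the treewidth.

4

A width-4 tree decomposition is:
Bags: B1 = {1, 3, 4, 7, 9}  B2 = {1, 3, 4, 6, 7}  B3 = {1, 3, 4, 7, 8}  B4 = {1, 4, 7, 9, 10}  B5 = {1, 2, 4, 7, 10}  B6 = {1, 2, 4, 5, 7}
Tree: B1–B2, B2–B3, B1–B4, B4–B5, B5–B6
Each bag holds 5 vertices, so the decomposition has width 4, which upper-bounds the treewidth. Conversely, {1, 4, 7, 9, 10} is a clique of size 5, and the vertices of any clique must share a bag in every tree decomposition; so some bag has ≥ 5 vertices and tw(G) ≥ 4. Combining the bounds, tw(G) = 4.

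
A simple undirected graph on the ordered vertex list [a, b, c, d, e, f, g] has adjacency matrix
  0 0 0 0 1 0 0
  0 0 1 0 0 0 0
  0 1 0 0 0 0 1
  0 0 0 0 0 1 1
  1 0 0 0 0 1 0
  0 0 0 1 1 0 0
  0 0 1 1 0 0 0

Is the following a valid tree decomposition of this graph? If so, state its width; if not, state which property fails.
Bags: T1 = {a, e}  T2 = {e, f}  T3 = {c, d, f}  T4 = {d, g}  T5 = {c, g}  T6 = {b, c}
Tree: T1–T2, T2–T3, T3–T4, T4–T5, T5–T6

No — bags containing vertex c are not connected in the tree.

A tree decomposition must satisfy three properties: every vertex lies in some bag; for every edge, both endpoints lie together in some bag; and for every vertex, the bags containing it form a connected subtree. Here bags containing vertex c are not connected in the tree, so the decomposition is invalid.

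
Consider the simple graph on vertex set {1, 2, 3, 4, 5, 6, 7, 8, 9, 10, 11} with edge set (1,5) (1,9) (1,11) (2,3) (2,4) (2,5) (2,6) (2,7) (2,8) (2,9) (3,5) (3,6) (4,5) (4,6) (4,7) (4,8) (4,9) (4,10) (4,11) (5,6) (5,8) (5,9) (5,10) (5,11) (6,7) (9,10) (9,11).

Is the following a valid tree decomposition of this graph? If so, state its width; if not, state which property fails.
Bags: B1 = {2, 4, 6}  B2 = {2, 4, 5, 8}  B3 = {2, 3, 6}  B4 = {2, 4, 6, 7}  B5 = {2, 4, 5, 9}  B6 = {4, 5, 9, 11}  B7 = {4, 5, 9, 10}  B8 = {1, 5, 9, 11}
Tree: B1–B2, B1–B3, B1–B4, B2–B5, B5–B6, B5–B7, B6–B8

A tree decomposition must satisfy three properties: every vertex lies in some bag; for every edge, both endpoints lie together in some bag; and for every vertex, the bags containing it form a connected subtree. Here edge (5,6) lies in no bag, so the decomposition is invalid.

No — edge (5,6) lies in no bag.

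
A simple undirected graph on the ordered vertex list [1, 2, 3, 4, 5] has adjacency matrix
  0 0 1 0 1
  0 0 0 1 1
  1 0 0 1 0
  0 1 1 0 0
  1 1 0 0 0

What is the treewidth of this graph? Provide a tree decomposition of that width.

Every bag has size at most 3, so the width is 3 − 1 = 2 and tw(G) ≤ 2. For the lower bound, G contains the cycle 3–1–5–2–4–3, so G is not a forest; only forests have treewidth ≤ 1, hence tw(G) ≥ 2. Combining the bounds, tw(G) = 2.

Treewidth 2.
One such decomposition:
Bags: B1 = {1, 3, 5}  B2 = {2, 3, 5}  B3 = {2, 3, 4}
Tree: B1–B2, B2–B3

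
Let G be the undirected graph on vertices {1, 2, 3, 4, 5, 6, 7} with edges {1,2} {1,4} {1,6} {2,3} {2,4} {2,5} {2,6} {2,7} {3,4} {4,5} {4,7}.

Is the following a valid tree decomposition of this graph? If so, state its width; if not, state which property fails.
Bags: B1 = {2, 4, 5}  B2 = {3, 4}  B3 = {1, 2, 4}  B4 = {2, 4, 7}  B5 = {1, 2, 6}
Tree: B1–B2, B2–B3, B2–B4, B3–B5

No — edge (2,3) lies in no bag.

A tree decomposition must satisfy three properties: every vertex lies in some bag; for every edge, both endpoints lie together in some bag; and for every vertex, the bags containing it form a connected subtree. Here edge (2,3) lies in no bag, so the decomposition is invalid.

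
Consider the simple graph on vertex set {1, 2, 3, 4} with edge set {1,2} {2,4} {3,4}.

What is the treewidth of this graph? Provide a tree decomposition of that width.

Treewidth 1.
Bags: B1 = {3, 4}  B2 = {2, 4}  B3 = {1, 2}
Tree: B1–B2, B2–B3

The largest bag has 2 vertices, giving width 1; this decomposition certifies tw(G) ≤ 1. Since G has at least one edge (e.g. 3–4), it is not an edgeless graph, so tw(G) ≥ 1. Hence tw(G) = 1 exactly.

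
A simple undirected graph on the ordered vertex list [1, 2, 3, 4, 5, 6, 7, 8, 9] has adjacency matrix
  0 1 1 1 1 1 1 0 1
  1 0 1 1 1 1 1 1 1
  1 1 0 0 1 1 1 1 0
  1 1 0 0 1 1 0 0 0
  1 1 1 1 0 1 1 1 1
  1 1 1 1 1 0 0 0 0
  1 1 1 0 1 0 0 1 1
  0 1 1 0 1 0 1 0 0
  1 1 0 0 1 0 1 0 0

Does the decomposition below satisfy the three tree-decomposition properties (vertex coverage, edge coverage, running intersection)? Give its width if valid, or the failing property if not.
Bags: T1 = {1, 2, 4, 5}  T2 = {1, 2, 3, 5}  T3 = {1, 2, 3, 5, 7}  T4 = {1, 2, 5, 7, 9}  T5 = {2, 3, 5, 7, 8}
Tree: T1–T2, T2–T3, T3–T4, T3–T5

A tree decomposition must satisfy three properties: every vertex lies in some bag; for every edge, both endpoints lie together in some bag; and for every vertex, the bags containing it form a connected subtree. Here vertex 6 appears in no bag, so the decomposition is invalid.

No — vertex 6 appears in no bag.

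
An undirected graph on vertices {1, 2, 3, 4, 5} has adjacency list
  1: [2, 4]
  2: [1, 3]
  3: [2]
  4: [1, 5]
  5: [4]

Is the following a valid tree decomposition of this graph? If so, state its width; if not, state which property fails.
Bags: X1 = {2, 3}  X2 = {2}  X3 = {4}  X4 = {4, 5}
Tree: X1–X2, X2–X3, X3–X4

No — vertex 1 appears in no bag.

A tree decomposition must satisfy three properties: every vertex lies in some bag; for every edge, both endpoints lie together in some bag; and for every vertex, the bags containing it form a connected subtree. Here vertex 1 appears in no bag, so the decomposition is invalid.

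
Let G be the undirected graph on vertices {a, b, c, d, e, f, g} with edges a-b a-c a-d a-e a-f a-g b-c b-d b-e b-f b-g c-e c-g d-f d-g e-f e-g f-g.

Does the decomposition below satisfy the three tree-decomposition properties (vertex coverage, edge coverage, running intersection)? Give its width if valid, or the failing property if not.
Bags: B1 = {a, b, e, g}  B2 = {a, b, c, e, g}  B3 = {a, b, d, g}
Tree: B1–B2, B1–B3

A tree decomposition must satisfy three properties: every vertex lies in some bag; for every edge, both endpoints lie together in some bag; and for every vertex, the bags containing it form a connected subtree. Here vertex f appears in no bag, so the decomposition is invalid.

No — vertex f appears in no bag.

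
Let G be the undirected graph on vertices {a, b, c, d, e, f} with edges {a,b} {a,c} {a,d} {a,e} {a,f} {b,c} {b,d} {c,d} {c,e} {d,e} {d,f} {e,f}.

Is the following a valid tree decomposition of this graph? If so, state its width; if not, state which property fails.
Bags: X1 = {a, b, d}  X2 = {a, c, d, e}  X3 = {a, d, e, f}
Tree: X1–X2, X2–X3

No — edge (c,b) lies in no bag.

A tree decomposition must satisfy three properties: every vertex lies in some bag; for every edge, both endpoints lie together in some bag; and for every vertex, the bags containing it form a connected subtree. Here edge (c,b) lies in no bag, so the decomposition is invalid.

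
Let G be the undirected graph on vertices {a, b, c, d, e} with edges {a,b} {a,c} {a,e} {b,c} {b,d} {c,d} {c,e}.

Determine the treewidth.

A width-2 tree decomposition is:
Bags: B1 = {a, b, c}  B2 = {b, c, d}  B3 = {a, c, e}
Tree: B1–B2, B1–B3
Every bag has size at most 3, so the width is 3 − 1 = 2 and tw(G) ≤ 2. Conversely, {b, c, d} is a clique of size 3, and the vertices of any clique must share a bag in every tree decomposition; so some bag has ≥ 3 vertices and tw(G) ≥ 2. Hence tw(G) = 2 exactly.

2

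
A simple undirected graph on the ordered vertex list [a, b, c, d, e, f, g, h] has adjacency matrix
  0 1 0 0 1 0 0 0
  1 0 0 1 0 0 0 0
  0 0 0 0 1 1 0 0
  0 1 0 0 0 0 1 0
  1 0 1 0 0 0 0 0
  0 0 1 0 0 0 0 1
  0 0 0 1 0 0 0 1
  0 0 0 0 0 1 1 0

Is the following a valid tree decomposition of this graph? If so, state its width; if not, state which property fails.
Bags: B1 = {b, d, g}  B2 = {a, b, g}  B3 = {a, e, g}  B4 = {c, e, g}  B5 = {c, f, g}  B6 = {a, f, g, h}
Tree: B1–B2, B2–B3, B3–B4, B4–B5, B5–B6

No — bags containing vertex a are not connected in the tree.

A tree decomposition must satisfy three properties: every vertex lies in some bag; for every edge, both endpoints lie together in some bag; and for every vertex, the bags containing it form a connected subtree. Here bags containing vertex a are not connected in the tree, so the decomposition is invalid.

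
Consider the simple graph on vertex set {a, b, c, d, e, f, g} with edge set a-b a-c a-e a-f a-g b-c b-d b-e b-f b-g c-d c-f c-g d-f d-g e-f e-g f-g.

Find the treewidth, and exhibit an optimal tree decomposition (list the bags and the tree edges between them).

Treewidth 4.
One optimal decomposition is:
Bags: B1 = {a, b, c, f, g}  B2 = {a, b, e, f, g}  B3 = {b, c, d, f, g}
Tree: B1–B2, B1–B3

Each bag holds 5 vertices, so the decomposition has width 4, which upper-bounds the treewidth. On the other hand G contains the 5-clique {a, b, e, f, g}. A clique must lie in a single bag of any decomposition, so no decomposition can have width below 4. Combining the bounds, tw(G) = 4.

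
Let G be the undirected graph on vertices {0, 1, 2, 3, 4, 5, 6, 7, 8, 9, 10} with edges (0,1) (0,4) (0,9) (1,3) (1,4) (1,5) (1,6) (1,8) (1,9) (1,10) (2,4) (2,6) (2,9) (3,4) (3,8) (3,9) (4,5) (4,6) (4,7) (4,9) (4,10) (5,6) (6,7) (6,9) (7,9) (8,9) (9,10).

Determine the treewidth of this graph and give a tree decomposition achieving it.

The largest bag has 4 vertices, giving width 3; this decomposition certifies tw(G) ≤ 3. For the lower bound, the 4 vertices {1, 3, 8, 9} are pairwise adjacent, and any tree decomposition puts a clique entirely inside one bag — forcing width ≥ 3. The upper and lower bounds meet at 3, so that is the treewidth.

Treewidth 3.
Bags: B1 = {1, 4, 9, 10}  B2 = {1, 4, 6, 9}  B3 = {1, 3, 4, 9}  B4 = {4, 6, 7, 9}  B5 = {0, 1, 4, 9}  B6 = {1, 3, 8, 9}  B7 = {2, 4, 6, 9}  B8 = {1, 4, 5, 6}
Tree: B1–B2, B2–B3, B2–B4, B3–B5, B3–B6, B2–B7, B2–B8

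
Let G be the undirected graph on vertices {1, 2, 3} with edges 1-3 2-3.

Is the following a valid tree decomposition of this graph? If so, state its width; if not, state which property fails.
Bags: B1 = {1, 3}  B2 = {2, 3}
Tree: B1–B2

Vertex coverage: the bags together contain {1, 2, 3}, the full vertex set. Edge coverage: each edge of G has both endpoints in at least one bag. Running intersection: for every vertex, the bags containing it form a connected subtree. All three properties hold, so this is a valid tree decomposition of width max|bag| − 1 = 1, and hence tw(G) ≤ 1.

Yes; width 1.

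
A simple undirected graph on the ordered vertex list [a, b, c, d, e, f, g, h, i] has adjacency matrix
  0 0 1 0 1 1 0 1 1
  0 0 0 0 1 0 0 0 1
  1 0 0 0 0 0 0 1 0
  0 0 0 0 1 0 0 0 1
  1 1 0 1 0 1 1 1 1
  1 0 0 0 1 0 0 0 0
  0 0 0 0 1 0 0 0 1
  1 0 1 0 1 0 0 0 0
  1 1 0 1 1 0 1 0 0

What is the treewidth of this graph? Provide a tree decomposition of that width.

Each bag holds 3 vertices, so the decomposition has width 2, which upper-bounds the treewidth. On the other hand G contains the 3-clique {a, e, h}. A clique must lie in a single bag of any decomposition, so no decomposition can have width below 2. Hence tw(G) = 2 exactly.

Treewidth 2.
Bags: B1 = {b, e, i}  B2 = {a, e, i}  B3 = {a, e, h}  B4 = {a, e, f}  B5 = {d, e, i}  B6 = {a, c, h}  B7 = {e, g, i}
Tree: B1–B2, B2–B3, B3–B4, B1–B5, B3–B6, B1–B7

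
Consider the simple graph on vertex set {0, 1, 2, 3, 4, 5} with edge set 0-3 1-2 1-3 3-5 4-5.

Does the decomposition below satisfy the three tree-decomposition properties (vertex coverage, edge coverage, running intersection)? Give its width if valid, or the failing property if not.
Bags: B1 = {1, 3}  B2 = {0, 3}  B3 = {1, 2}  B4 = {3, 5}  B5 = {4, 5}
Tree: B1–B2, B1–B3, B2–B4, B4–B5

Yes; width 1.

Checking the three conditions: (i) the bags cover all of {0, 1, 2, 3, 4, 5}; (ii) for each edge, some bag contains both endpoints; (iii) the bags containing any fixed vertex form a subtree. All hold, so the decomposition is valid with width 2 − 1 = 1.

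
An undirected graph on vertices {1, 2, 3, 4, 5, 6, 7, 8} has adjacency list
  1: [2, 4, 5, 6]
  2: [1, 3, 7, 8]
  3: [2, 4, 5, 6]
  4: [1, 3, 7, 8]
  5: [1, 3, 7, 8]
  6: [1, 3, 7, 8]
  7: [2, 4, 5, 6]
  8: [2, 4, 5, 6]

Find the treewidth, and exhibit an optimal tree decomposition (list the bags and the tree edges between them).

Treewidth 4.
One such decomposition:
Bags: B1 = {1, 2, 4, 5, 6}  B2 = {2, 4, 5, 6, 7}  B3 = {2, 4, 5, 6, 8}  B4 = {2, 3, 4, 5, 6}
Tree: B1–B2, B2–B3, B3–B4

Every bag has size at most 5, so the width is 5 − 1 = 4 and tw(G) ≤ 4. For the lower bound: the 5 vertex sets {1,2}, {6,7}, {4,8}, {5}, {3} are disjoint, each induces a connected subgraph, and every pair is joined by at least one edge of G. Contracting each set to a single vertex therefore yields K_{5} as a minor, and since treewidth is minor-monotone, tw(G) ≥ tw(K_{5}) = 4. Therefore the treewidth is 4.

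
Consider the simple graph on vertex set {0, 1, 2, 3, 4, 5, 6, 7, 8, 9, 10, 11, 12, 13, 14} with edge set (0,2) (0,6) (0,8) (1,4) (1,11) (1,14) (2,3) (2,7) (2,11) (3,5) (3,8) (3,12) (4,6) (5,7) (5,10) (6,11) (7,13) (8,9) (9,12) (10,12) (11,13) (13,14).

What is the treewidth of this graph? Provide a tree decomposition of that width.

Each bag holds 4 vertices, so the decomposition has width 3, which upper-bounds the treewidth. For the lower bound: the 4 vertex sets {9,10,12}, {8}, {3}, {0,2,5,7} are disjoint, each induces a connected subgraph, and every pair is joined by at least one edge of G. Contracting each set to a single vertex therefore yields K_{4} as a minor, and since treewidth is minor-monotone, tw(G) ≥ tw(K_{4}) = 3. Therefore the treewidth is 3.

Treewidth 3.
One such decomposition:
Bags: B1 = {8, 9, 10, 12}  B2 = {3, 8, 10, 12}  B3 = {3, 5, 8, 10}  B4 = {0, 3, 5, 8}  B5 = {0, 2, 3, 5}  B6 = {0, 2, 5, 7}  B7 = {0, 2, 6, 7}  B8 = {2, 6, 7, 11}  B9 = {6, 7, 11, 13}  B10 = {4, 6, 11, 13}  B11 = {1, 4, 11, 13}  B12 = {1, 4, 13, 14}
Tree: B1–B2, B2–B3, B3–B4, B4–B5, B5–B6, B6–B7, B7–B8, B8–B9, B9–B10, B10–B11, B11–B12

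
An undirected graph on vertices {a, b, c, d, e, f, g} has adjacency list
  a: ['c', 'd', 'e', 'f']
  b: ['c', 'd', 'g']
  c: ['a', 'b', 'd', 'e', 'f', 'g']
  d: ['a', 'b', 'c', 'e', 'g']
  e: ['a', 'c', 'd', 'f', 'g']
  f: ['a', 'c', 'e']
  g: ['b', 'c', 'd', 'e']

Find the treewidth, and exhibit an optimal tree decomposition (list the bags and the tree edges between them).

Each bag holds 4 vertices, so the decomposition has width 3, which upper-bounds the treewidth. For the lower bound, the 4 vertices {c, d, e, g} are pairwise adjacent, and any tree decomposition puts a clique entirely inside one bag — forcing width ≥ 3. Combining the bounds, tw(G) = 3.

Treewidth 3.
One such decomposition:
Bags: B1 = {b, c, d, g}  B2 = {c, d, e, g}  B3 = {a, c, d, e}  B4 = {a, c, e, f}
Tree: B1–B2, B2–B3, B3–B4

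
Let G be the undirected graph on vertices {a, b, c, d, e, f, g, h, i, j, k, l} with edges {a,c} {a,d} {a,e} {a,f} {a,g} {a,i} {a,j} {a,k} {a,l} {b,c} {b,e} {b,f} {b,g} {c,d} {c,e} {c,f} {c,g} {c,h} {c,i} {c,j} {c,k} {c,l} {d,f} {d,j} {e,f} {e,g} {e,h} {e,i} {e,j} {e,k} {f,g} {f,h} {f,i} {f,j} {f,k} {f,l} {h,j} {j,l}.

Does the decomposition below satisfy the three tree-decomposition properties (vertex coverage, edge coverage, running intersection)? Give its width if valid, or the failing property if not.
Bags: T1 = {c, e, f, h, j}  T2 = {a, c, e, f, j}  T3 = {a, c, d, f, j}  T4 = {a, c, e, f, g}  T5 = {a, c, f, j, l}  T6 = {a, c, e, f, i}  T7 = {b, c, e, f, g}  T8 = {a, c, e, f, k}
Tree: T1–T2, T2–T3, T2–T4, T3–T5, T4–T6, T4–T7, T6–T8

Every vertex of G appears in some bag (union = {a, b, c, d, e, f, g, h, i, j, k, l}); every edge is covered by a bag; and for each vertex v the set of bags containing v is connected in the bag tree. The decomposition is therefore valid. The largest bag has 5 vertices, so the width is 4.

Yes; width 4.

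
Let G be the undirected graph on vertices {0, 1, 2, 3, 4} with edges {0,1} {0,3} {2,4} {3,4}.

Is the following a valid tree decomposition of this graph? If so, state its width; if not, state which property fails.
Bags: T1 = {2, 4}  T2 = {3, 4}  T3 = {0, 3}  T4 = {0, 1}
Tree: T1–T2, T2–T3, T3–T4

Checking the three conditions: (i) the bags cover all of {0, 1, 2, 3, 4}; (ii) for each edge, some bag contains both endpoints; (iii) the bags containing any fixed vertex form a subtree. All hold, so the decomposition is valid with width 2 − 1 = 1.

Yes; width 1.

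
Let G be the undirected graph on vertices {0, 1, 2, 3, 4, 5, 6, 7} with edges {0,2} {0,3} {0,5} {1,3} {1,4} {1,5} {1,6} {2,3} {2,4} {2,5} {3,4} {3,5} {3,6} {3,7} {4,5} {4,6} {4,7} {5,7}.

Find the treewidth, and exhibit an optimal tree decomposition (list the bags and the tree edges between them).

Each bag holds 4 vertices, so the decomposition has width 3, which upper-bounds the treewidth. Conversely, {0, 2, 3, 5} is a clique of size 4, and the vertices of any clique must share a bag in every tree decomposition; so some bag has ≥ 4 vertices and tw(G) ≥ 3. The upper and lower bounds meet at 3, so that is the treewidth.

Treewidth 3.
One such decomposition:
Bags: B1 = {2, 3, 4, 5}  B2 = {0, 2, 3, 5}  B3 = {1, 3, 4, 5}  B4 = {1, 3, 4, 6}  B5 = {3, 4, 5, 7}
Tree: B1–B2, B1–B3, B3–B4, B3–B5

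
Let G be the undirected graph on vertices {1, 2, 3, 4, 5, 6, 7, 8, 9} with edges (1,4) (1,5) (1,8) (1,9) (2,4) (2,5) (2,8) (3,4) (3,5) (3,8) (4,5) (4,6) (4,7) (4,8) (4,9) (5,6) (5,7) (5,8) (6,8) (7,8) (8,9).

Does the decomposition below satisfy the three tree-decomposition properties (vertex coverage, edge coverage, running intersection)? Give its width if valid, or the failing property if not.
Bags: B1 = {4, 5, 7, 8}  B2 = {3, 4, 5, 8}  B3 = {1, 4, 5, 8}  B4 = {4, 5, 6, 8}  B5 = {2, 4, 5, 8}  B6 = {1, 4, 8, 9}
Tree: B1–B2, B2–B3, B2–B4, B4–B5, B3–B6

Yes; width 3.

Every vertex of G appears in some bag (union = {1, 2, 3, 4, 5, 6, 7, 8, 9}); every edge is covered by a bag; and for each vertex v the set of bags containing v is connected in the bag tree. The decomposition is therefore valid. The largest bag has 4 vertices, so the width is 3.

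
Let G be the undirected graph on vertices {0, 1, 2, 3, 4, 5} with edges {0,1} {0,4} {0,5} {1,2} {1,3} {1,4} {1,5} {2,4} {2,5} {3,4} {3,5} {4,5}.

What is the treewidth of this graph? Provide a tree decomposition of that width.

Treewidth 3.
One such decomposition:
Bags: B1 = {1, 2, 4, 5}  B2 = {0, 1, 4, 5}  B3 = {1, 3, 4, 5}
Tree: B1–B2, B2–B3

Every bag has size at most 4, so the width is 4 − 1 = 3 and tw(G) ≤ 3. On the other hand G contains the 4-clique {0, 1, 4, 5}. A clique must lie in a single bag of any decomposition, so no decomposition can have width below 3. Therefore the treewidth is 3.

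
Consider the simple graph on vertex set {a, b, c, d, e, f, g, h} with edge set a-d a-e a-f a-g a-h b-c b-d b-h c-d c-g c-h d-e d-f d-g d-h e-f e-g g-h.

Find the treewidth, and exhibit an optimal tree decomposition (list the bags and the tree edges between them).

Every bag has size at most 4, so the width is 4 − 1 = 3 and tw(G) ≤ 3. On the other hand G contains the 4-clique {a, d, e, g}. A clique must lie in a single bag of any decomposition, so no decomposition can have width below 3. Combining the bounds, tw(G) = 3.

Treewidth 3.
Bags: B1 = {a, d, e, g}  B2 = {a, d, e, f}  B3 = {a, d, g, h}  B4 = {c, d, g, h}  B5 = {b, c, d, h}
Tree: B1–B2, B1–B3, B3–B4, B4–B5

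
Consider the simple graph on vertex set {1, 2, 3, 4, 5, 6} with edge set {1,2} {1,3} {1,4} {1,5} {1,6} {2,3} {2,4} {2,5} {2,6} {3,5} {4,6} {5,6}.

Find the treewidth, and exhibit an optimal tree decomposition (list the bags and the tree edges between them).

Treewidth 3.
One optimal decomposition is:
Bags: B1 = {1, 2, 4, 6}  B2 = {1, 2, 5, 6}  B3 = {1, 2, 3, 5}
Tree: B1–B2, B2–B3

The largest bag has 4 vertices, giving width 3; this decomposition certifies tw(G) ≤ 3. Conversely, {1, 2, 4, 6} is a clique of size 4, and the vertices of any clique must share a bag in every tree decomposition; so some bag has ≥ 4 vertices and tw(G) ≥ 3. The upper and lower bounds meet at 3, so that is the treewidth.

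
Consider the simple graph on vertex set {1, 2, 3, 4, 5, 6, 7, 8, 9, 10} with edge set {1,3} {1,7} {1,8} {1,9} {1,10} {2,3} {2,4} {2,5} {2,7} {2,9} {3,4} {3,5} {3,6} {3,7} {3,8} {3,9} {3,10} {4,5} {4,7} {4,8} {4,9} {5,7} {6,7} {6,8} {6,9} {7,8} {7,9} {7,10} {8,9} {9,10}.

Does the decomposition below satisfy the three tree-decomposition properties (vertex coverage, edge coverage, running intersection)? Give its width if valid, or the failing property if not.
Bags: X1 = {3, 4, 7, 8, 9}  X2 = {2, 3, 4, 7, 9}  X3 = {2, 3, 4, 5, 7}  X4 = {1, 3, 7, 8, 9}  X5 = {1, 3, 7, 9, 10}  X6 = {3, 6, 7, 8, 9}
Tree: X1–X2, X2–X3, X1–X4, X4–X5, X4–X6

Checking the three conditions: (i) the bags cover all of {1, 2, 3, 4, 5, 6, 7, 8, 9, 10}; (ii) for each edge, some bag contains both endpoints; (iii) the bags containing any fixed vertex form a subtree. All hold, so the decomposition is valid with width 5 − 1 = 4.

Yes; width 4.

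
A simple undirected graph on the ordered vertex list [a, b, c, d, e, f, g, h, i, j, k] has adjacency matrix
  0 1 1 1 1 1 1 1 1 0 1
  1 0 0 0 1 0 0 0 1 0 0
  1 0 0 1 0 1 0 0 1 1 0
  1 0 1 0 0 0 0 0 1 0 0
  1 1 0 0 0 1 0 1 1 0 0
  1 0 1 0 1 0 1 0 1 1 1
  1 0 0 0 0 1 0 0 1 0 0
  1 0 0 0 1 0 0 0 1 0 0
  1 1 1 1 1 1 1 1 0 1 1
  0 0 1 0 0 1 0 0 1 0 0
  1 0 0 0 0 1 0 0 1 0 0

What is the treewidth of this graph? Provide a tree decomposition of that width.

Every bag has size at most 4, so the width is 4 − 1 = 3 and tw(G) ≤ 3. On the other hand G contains the 4-clique {c, f, i, j}. A clique must lie in a single bag of any decomposition, so no decomposition can have width below 3. The upper and lower bounds meet at 3, so that is the treewidth.

Treewidth 3.
One such decomposition:
Bags: B1 = {a, c, d, i}  B2 = {a, c, f, i}  B3 = {a, e, f, i}  B4 = {a, b, e, i}  B5 = {a, e, h, i}  B6 = {a, f, g, i}  B7 = {a, f, i, k}  B8 = {c, f, i, j}
Tree: B1–B2, B2–B3, B3–B4, B3–B5, B2–B6, B3–B7, B2–B8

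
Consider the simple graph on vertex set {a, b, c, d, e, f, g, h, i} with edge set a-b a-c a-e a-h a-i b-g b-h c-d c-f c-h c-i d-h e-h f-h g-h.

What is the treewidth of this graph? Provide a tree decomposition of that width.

Every bag has size at most 3, so the width is 3 − 1 = 2 and tw(G) ≤ 2. On the other hand G contains the 3-clique {b, g, h}. A clique must lie in a single bag of any decomposition, so no decomposition can have width below 2. Hence tw(G) = 2 exactly.

Treewidth 2.
One such decomposition:
Bags: B1 = {a, b, h}  B2 = {a, c, h}  B3 = {c, d, h}  B4 = {a, e, h}  B5 = {c, f, h}  B6 = {b, g, h}  B7 = {a, c, i}
Tree: B1–B2, B2–B3, B1–B4, B3–B5, B1–B6, B2–B7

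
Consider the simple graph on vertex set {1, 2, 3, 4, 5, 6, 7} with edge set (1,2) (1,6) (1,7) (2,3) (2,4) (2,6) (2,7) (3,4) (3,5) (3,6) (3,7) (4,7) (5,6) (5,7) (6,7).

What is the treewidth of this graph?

3

A width-3 tree decomposition is:
Bags: B1 = {2, 3, 6, 7}  B2 = {2, 3, 4, 7}  B3 = {3, 5, 6, 7}  B4 = {1, 2, 6, 7}
Tree: B1–B2, B1–B3, B1–B4
The largest bag has 4 vertices, giving width 3; this decomposition certifies tw(G) ≤ 3. Conversely, {1, 2, 6, 7} is a clique of size 4, and the vertices of any clique must share a bag in every tree decomposition; so some bag has ≥ 4 vertices and tw(G) ≥ 3. The upper and lower bounds meet at 3, so that is the treewidth.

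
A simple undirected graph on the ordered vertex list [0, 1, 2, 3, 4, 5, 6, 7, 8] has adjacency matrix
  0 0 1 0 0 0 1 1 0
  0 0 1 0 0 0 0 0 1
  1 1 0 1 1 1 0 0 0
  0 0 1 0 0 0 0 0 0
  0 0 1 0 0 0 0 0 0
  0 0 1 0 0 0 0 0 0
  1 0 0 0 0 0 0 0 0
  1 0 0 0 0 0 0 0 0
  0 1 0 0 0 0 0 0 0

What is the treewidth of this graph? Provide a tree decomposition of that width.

Every bag has size at most 2, so the width is 2 − 1 = 1 and tw(G) ≤ 1. G has an edge, so its treewidth is at least 1. The upper and lower bounds meet at 1, so that is the treewidth.

Treewidth 1.
Bags: B1 = {1, 2}  B2 = {2, 4}  B3 = {1, 8}  B4 = {0, 2}  B5 = {0, 6}  B6 = {2, 5}  B7 = {2, 3}  B8 = {0, 7}
Tree: B1–B2, B1–B3, B1–B4, B4–B5, B2–B6, B6–B7, B4–B8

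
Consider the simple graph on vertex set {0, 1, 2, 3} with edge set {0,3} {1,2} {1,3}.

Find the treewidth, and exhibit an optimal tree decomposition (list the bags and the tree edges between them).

Every bag has size at most 2, so the width is 2 − 1 = 1 and tw(G) ≤ 1. Since G has at least one edge (e.g. 2–1), it is not an edgeless graph, so tw(G) ≥ 1. Therefore the treewidth is 1.

Treewidth 1.
One optimal decomposition is:
Bags: B1 = {1, 2}  B2 = {1, 3}  B3 = {0, 3}
Tree: B1–B2, B2–B3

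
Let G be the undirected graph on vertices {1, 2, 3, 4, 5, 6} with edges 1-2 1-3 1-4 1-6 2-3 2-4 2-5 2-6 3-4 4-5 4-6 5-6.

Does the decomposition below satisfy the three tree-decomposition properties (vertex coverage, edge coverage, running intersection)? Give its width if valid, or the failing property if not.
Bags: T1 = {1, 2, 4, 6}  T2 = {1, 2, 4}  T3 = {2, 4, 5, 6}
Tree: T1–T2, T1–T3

A tree decomposition must satisfy three properties: every vertex lies in some bag; for every edge, both endpoints lie together in some bag; and for every vertex, the bags containing it form a connected subtree. Here vertex 3 appears in no bag, so the decomposition is invalid.

No — vertex 3 appears in no bag.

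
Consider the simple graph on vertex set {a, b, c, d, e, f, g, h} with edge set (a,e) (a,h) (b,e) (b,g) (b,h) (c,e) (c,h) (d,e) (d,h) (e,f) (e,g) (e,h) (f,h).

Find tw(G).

2

A width-2 tree decomposition is:
Bags: B1 = {c, e, h}  B2 = {d, e, h}  B3 = {a, e, h}  B4 = {e, f, h}  B5 = {b, e, h}  B6 = {b, e, g}
Tree: B1–B2, B2–B3, B2–B4, B1–B5, B5–B6
The largest bag has 3 vertices, giving width 2; this decomposition certifies tw(G) ≤ 2. Conversely, {b, e, g} is a clique of size 3, and the vertices of any clique must share a bag in every tree decomposition; so some bag has ≥ 3 vertices and tw(G) ≥ 2. Therefore the treewidth is 2.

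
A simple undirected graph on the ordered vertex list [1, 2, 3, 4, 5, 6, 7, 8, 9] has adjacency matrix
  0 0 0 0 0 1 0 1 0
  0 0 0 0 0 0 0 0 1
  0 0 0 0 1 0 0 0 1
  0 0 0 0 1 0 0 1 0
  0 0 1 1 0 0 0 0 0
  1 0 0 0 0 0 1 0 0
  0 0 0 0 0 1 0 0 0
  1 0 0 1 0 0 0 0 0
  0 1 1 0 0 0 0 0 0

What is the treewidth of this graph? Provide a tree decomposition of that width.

Treewidth 1.
One such decomposition:
Bags: B1 = {2, 9}  B2 = {3, 9}  B3 = {3, 5}  B4 = {4, 5}  B5 = {4, 8}  B6 = {1, 8}  B7 = {1, 6}  B8 = {6, 7}
Tree: B1–B2, B2–B3, B3–B4, B4–B5, B5–B6, B6–B7, B7–B8

Every bag has size at most 2, so the width is 2 − 1 = 1 and tw(G) ≤ 1. G has an edge, so its treewidth is at least 1. The upper and lower bounds meet at 1, so that is the treewidth.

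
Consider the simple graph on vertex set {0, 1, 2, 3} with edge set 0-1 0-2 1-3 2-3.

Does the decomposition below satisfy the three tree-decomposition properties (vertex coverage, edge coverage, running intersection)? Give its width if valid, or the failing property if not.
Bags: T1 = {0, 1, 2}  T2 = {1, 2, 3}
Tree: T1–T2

Yes; width 2.

Checking the three conditions: (i) the bags cover all of {0, 1, 2, 3}; (ii) for each edge, some bag contains both endpoints; (iii) the bags containing any fixed vertex form a subtree. All hold, so the decomposition is valid with width 3 − 1 = 2.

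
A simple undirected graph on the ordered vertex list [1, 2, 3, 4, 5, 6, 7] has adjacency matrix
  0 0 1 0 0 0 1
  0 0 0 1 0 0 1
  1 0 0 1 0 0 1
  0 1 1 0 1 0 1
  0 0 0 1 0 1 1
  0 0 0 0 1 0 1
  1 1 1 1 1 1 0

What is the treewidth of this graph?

A width-2 tree decomposition is:
Bags: B1 = {4, 5, 7}  B2 = {3, 4, 7}  B3 = {5, 6, 7}  B4 = {1, 3, 7}  B5 = {2, 4, 7}
Tree: B1–B2, B1–B3, B2–B4, B1–B5
The largest bag has 3 vertices, giving width 2; this decomposition certifies tw(G) ≤ 2. For the lower bound, the 3 vertices {1, 3, 7} are pairwise adjacent, and any tree decomposition puts a clique entirely inside one bag — forcing width ≥ 2. Therefore the treewidth is 2.

2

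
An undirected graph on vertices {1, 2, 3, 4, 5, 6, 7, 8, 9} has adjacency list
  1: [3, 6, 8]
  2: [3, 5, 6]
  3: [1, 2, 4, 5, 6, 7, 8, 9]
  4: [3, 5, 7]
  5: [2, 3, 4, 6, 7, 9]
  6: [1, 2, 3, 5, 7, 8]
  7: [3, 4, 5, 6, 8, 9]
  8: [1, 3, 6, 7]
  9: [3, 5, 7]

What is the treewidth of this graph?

3

A width-3 tree decomposition is:
Bags: B1 = {3, 5, 6, 7}  B2 = {3, 4, 5, 7}  B3 = {3, 6, 7, 8}  B4 = {2, 3, 5, 6}  B5 = {1, 3, 6, 8}  B6 = {3, 5, 7, 9}
Tree: B1–B2, B1–B3, B1–B4, B3–B5, B1–B6
Each bag holds 4 vertices, so the decomposition has width 3, which upper-bounds the treewidth. Conversely, {1, 3, 6, 8} is a clique of size 4, and the vertices of any clique must share a bag in every tree decomposition; so some bag has ≥ 4 vertices and tw(G) ≥ 3. The upper and lower bounds meet at 3, so that is the treewidth.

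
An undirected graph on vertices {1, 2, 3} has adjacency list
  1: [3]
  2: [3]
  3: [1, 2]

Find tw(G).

A width-1 tree decomposition is:
Bags: B1 = {1, 3}  B2 = {2, 3}
Tree: B1–B2
The largest bag has 2 vertices, giving width 1; this decomposition certifies tw(G) ≤ 1. Any graph with an edge has treewidth ≥ 1, and G has the edge 1–3. The upper and lower bounds meet at 1, so that is the treewidth.

1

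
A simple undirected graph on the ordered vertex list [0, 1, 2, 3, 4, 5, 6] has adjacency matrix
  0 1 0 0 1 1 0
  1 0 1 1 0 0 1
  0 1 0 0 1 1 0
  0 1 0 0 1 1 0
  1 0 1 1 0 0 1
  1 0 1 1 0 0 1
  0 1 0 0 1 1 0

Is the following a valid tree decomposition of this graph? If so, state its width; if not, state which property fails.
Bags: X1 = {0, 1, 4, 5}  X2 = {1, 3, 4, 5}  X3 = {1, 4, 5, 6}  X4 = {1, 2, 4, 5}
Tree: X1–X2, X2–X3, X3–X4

Yes; width 3.

Vertex coverage: the bags together contain {0, 1, 2, 3, 4, 5, 6}, the full vertex set. Edge coverage: each edge of G has both endpoints in at least one bag. Running intersection: for every vertex, the bags containing it form a connected subtree. All three properties hold, so this is a valid tree decomposition of width max|bag| − 1 = 3, and hence tw(G) ≤ 3.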